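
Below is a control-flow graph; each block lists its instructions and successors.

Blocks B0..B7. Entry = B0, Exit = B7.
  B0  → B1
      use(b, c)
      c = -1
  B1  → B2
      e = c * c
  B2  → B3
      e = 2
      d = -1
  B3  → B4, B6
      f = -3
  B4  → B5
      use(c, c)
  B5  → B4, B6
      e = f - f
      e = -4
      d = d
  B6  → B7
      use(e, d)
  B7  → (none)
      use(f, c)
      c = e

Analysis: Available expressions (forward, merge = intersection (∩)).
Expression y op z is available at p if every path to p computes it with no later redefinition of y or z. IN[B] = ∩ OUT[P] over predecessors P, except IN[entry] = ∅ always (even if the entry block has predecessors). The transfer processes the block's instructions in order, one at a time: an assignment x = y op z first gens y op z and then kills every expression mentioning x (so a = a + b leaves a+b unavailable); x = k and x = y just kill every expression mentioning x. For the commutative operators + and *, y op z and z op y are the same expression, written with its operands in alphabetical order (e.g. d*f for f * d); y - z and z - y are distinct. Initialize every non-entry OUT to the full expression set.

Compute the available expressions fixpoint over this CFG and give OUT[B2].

Converged values:
  B0:   IN={}   OUT={}
  B1:   IN={}   OUT={c*c}
  B2:   IN={c*c}   OUT={c*c}
  B3:   IN={c*c}   OUT={c*c}
  B4:   IN={c*c}   OUT={c*c}
  B5:   IN={c*c}   OUT={c*c, f-f}
  B6:   IN={c*c}   OUT={c*c}
  B7:   IN={c*c}   OUT={}

Merge at B2: IN[B2] = OUT[B1] = {c*c}
Applying B2's transfer function to that IN value gives OUT[B2] (row B2 above).

Answer: {c*c}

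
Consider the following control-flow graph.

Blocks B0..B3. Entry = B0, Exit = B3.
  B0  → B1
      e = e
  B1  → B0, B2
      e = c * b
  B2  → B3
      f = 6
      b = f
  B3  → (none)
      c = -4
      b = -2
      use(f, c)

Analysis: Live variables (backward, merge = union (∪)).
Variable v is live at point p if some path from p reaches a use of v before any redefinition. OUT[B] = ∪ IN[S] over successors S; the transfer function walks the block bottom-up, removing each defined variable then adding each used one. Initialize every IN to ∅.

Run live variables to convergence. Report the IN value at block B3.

Fixpoint table:
  B0:   IN={b, c, e}   OUT={b, c}
  B1:   IN={b, c}   OUT={b, c, e}
  B2:   IN={}   OUT={f}
  B3:   IN={f}   OUT={}

B3 is the boundary node: OUT[B3] = {}
Applying B3's transfer function to that OUT value gives IN[B3] (row B3 above).

Answer: {f}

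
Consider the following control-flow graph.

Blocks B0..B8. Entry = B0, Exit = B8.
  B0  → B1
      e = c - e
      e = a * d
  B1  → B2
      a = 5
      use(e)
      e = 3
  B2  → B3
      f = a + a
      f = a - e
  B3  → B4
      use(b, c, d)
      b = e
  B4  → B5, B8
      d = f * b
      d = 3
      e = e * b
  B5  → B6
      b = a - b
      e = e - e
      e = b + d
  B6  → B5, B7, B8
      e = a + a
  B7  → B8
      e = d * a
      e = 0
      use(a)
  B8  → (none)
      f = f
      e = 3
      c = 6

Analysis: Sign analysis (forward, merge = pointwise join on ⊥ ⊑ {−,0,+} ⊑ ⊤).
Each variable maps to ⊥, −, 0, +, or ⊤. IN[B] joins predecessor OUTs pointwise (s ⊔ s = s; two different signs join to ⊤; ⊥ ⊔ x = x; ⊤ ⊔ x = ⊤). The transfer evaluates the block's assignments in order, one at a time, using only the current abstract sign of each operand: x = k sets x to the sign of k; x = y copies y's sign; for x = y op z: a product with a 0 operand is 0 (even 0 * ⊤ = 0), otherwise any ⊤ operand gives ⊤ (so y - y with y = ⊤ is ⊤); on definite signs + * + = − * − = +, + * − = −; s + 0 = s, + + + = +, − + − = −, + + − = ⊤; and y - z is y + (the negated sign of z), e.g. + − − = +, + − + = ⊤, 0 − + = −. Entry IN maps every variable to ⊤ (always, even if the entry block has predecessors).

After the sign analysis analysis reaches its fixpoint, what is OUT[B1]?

Answer: {a: +, b: ⊤, c: ⊤, d: ⊤, e: +, f: ⊤}

Working:
Converged values:
  B0:  IN=(all ⊤)  OUT=(all ⊤)
  B1:  IN=(all ⊤)  OUT={a:+, e:+; rest ⊤}
  B2:  IN={a:+, e:+; rest ⊤}  OUT={a:+, e:+; rest ⊤}
  B3:  IN={a:+, e:+; rest ⊤}  OUT={a:+, b:+, e:+; rest ⊤}
  B4:  IN={a:+, b:+, e:+; rest ⊤}  OUT={a:+, b:+, d:+, e:+; rest ⊤}
  B5:  IN={a:+, d:+, e:+; rest ⊤}  OUT={a:+, d:+; rest ⊤}
  B6:  IN={a:+, d:+; rest ⊤}  OUT={a:+, d:+, e:+; rest ⊤}
  B7:  IN={a:+, d:+, e:+; rest ⊤}  OUT={a:+, d:+, e:0; rest ⊤}
  B8:  IN={a:+, d:+; rest ⊤}  OUT={a:+, c:+, d:+, e:+; rest ⊤}

Merge at B1: IN[B1] = OUT[B0] = {a: ⊤, b: ⊤, c: ⊤, d: ⊤, e: ⊤, f: ⊤}
Applying B1's transfer function to that IN value gives OUT[B1] (row B1 above).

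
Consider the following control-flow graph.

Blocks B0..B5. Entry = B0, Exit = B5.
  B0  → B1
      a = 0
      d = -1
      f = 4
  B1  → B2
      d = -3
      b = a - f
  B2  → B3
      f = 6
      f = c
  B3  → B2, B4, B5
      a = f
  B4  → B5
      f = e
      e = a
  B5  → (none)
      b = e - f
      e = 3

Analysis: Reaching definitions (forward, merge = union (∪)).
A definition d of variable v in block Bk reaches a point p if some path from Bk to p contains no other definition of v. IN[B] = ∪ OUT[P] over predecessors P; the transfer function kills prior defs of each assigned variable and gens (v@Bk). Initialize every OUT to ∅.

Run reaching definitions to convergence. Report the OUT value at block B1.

Answer: {a@B0, b@B1, d@B1, f@B0}

Working:
Fixpoint table:
  B0: | IN={} | OUT={a@B0, d@B0, f@B0}
  B1: | IN={a@B0, d@B0, f@B0} | OUT={a@B0, b@B1, d@B1, f@B0}
  B2: | IN={a@B0, a@B3, b@B1, d@B1, f@B0, f@B2} | OUT={a@B0, a@B3, b@B1, d@B1, f@B2}
  B3: | IN={a@B0, a@B3, b@B1, d@B1, f@B2} | OUT={a@B3, b@B1, d@B1, f@B2}
  B4: | IN={a@B3, b@B1, d@B1, f@B2} | OUT={a@B3, b@B1, d@B1, e@B4, f@B4}
  B5: | IN={a@B3, b@B1, d@B1, e@B4, f@B2, f@B4} | OUT={a@B3, b@B5, d@B1, e@B5, f@B2, f@B4}

Merge at B1: IN[B1] = OUT[B0] = {a@B0, d@B0, f@B0}
Applying B1's transfer function to that IN value gives OUT[B1] (row B1 above).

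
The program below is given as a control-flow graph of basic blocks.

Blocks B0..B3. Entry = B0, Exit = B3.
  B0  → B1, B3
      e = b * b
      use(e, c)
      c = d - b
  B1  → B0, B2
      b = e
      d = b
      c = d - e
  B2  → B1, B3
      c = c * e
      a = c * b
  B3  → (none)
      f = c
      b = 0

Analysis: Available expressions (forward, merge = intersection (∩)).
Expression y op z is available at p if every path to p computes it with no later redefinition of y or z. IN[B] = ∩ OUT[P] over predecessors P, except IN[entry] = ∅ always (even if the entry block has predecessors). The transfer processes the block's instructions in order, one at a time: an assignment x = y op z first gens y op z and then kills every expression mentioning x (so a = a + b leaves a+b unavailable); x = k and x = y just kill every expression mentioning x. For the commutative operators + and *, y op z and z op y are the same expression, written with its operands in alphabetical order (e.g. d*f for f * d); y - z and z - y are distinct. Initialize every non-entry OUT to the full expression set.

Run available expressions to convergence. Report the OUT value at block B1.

Per-block solution:
  B0:   IN={}   OUT={b*b, d-b}
  B1:   IN={}   OUT={d-e}
  B2:   IN={d-e}   OUT={b*c, d-e}
  B3:   IN={}   OUT={}

Merge at B1: IN[B1] = OUT[B0] ∩ OUT[B2] = {}
Applying B1's transfer function to that IN value gives OUT[B1] (row B1 above).

Answer: {d-e}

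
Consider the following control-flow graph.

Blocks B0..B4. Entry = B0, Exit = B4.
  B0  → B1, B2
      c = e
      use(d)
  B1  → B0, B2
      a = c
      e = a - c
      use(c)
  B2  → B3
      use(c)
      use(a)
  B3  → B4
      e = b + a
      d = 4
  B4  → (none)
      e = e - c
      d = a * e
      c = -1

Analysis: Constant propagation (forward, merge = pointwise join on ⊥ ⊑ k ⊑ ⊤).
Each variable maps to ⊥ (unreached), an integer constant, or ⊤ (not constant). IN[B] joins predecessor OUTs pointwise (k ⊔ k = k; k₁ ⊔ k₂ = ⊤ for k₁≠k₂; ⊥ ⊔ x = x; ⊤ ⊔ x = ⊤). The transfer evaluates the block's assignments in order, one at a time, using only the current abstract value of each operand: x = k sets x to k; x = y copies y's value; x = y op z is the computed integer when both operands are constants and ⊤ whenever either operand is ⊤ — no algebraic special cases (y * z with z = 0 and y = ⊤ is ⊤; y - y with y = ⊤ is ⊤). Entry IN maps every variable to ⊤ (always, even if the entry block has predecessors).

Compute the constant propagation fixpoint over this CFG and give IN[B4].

Converged values:
  B0:   IN=(all ⊤)   OUT=(all ⊤)
  B1:   IN=(all ⊤)   OUT=(all ⊤)
  B2:   IN=(all ⊤)   OUT=(all ⊤)
  B3:   IN=(all ⊤)   OUT={d:4; rest ⊤}
  B4:   IN={d:4; rest ⊤}   OUT={c:-1; rest ⊤}

Merge at B4: IN[B4] = OUT[B3] = {a: ⊤, b: ⊤, c: ⊤, d: 4, e: ⊤, f: ⊤}

Answer: {a: ⊤, b: ⊤, c: ⊤, d: 4, e: ⊤, f: ⊤}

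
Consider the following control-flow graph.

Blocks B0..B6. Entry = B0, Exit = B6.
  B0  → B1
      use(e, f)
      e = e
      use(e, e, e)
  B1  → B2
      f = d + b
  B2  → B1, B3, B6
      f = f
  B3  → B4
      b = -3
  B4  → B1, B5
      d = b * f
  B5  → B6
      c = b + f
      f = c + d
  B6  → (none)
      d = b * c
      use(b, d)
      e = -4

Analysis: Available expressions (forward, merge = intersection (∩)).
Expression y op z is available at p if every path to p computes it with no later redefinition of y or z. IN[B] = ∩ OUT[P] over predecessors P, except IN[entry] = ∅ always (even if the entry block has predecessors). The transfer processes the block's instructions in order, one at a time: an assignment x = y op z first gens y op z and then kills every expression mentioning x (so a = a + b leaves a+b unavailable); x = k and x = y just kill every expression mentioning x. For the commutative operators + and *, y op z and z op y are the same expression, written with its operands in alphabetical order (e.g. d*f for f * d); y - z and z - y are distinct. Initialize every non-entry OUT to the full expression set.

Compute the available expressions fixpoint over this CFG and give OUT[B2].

Converged values:
  B0: | IN={} | OUT={}
  B1: | IN={} | OUT={b+d}
  B2: | IN={b+d} | OUT={b+d}
  B3: | IN={b+d} | OUT={}
  B4: | IN={} | OUT={b*f}
  B5: | IN={b*f} | OUT={c+d}
  B6: | IN={} | OUT={b*c}

Merge at B2: IN[B2] = OUT[B1] = {b+d}
Applying B2's transfer function to that IN value gives OUT[B2] (row B2 above).

Answer: {b+d}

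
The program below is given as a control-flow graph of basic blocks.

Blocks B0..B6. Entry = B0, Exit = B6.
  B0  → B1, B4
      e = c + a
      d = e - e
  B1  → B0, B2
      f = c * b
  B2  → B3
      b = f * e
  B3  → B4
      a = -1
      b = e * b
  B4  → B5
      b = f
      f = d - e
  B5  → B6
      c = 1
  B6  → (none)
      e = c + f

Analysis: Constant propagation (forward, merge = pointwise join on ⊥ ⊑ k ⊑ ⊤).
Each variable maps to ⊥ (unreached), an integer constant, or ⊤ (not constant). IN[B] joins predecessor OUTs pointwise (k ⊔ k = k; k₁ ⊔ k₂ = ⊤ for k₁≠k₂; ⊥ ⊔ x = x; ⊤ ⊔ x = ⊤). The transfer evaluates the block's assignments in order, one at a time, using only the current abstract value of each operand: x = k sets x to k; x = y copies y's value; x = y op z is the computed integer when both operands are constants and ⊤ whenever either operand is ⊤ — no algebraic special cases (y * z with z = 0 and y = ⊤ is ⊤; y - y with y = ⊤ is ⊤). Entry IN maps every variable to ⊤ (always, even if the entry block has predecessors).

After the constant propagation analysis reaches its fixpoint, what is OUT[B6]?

Converged values:
  B0:   IN=(all ⊤)   OUT=(all ⊤)
  B1:   IN=(all ⊤)   OUT=(all ⊤)
  B2:   IN=(all ⊤)   OUT=(all ⊤)
  B3:   IN=(all ⊤)   OUT={a:-1; rest ⊤}
  B4:   IN=(all ⊤)   OUT=(all ⊤)
  B5:   IN=(all ⊤)   OUT={c:1; rest ⊤}
  B6:   IN={c:1; rest ⊤}   OUT={c:1; rest ⊤}

Merge at B6: IN[B6] = OUT[B5] = {a: ⊤, b: ⊤, c: 1, d: ⊤, e: ⊤, f: ⊤}
Applying B6's transfer function to that IN value gives OUT[B6] (row B6 above).

Answer: {a: ⊤, b: ⊤, c: 1, d: ⊤, e: ⊤, f: ⊤}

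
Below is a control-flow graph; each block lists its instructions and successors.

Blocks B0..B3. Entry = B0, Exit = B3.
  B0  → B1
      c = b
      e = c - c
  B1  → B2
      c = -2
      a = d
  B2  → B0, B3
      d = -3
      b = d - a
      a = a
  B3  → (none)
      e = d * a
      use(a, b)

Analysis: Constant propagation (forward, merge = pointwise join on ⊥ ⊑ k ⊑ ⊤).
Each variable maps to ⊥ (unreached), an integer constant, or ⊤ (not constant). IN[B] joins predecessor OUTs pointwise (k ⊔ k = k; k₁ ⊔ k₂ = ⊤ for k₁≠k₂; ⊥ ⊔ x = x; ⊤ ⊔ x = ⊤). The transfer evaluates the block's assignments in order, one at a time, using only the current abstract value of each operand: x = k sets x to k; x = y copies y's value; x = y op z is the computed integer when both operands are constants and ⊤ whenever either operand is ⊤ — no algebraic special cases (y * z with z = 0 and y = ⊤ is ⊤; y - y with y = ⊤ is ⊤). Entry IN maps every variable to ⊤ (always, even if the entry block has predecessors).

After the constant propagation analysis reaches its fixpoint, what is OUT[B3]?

Answer: {a: ⊤, b: ⊤, c: -2, d: -3, e: ⊤, f: ⊤}

Working:
Fixpoint table:
  B0:  IN=(all ⊤)  OUT=(all ⊤)
  B1:  IN=(all ⊤)  OUT={c:-2; rest ⊤}
  B2:  IN={c:-2; rest ⊤}  OUT={c:-2, d:-3; rest ⊤}
  B3:  IN={c:-2, d:-3; rest ⊤}  OUT={c:-2, d:-3; rest ⊤}

Merge at B3: IN[B3] = OUT[B2] = {a: ⊤, b: ⊤, c: -2, d: -3, e: ⊤, f: ⊤}
Applying B3's transfer function to that IN value gives OUT[B3] (row B3 above).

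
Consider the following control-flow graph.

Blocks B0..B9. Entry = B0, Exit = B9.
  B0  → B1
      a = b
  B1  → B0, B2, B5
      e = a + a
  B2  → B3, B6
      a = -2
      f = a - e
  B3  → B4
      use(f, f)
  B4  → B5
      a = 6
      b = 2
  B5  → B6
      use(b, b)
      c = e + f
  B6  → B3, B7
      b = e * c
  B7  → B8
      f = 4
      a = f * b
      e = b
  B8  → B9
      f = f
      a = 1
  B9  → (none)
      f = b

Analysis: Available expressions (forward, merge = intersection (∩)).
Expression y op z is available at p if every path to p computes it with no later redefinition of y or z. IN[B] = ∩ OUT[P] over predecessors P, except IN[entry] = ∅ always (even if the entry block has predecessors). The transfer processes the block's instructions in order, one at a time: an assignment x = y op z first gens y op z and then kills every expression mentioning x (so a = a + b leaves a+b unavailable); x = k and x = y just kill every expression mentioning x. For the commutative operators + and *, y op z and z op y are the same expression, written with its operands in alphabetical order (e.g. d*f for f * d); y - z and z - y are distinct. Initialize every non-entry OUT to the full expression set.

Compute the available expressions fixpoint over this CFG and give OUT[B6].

Fixpoint table:
  B0: | IN={} | OUT={}
  B1: | IN={} | OUT={a+a}
  B2: | IN={a+a} | OUT={a-e}
  B3: | IN={} | OUT={}
  B4: | IN={} | OUT={}
  B5: | IN={} | OUT={e+f}
  B6: | IN={} | OUT={c*e}
  B7: | IN={c*e} | OUT={b*f}
  B8: | IN={b*f} | OUT={}
  B9: | IN={} | OUT={}

Merge at B6: IN[B6] = OUT[B2] ∩ OUT[B5] = {}
Applying B6's transfer function to that IN value gives OUT[B6] (row B6 above).

Answer: {c*e}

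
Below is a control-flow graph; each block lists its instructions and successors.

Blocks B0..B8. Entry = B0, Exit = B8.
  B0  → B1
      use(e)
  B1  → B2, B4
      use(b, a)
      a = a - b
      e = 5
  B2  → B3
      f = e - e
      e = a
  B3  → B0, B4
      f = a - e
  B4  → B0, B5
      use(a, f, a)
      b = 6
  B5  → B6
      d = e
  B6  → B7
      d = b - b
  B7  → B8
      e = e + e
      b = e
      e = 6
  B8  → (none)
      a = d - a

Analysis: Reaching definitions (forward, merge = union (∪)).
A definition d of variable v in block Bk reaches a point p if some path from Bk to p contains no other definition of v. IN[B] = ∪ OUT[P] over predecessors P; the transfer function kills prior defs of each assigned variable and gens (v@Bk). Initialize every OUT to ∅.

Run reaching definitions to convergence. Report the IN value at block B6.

Answer: {a@B1, b@B4, d@B5, e@B1, e@B2, f@B3}

Working:
Per-block solution:
  B0:  IN={a@B1, b@B4, e@B1, e@B2, f@B3}  OUT={a@B1, b@B4, e@B1, e@B2, f@B3}
  B1:  IN={a@B1, b@B4, e@B1, e@B2, f@B3}  OUT={a@B1, b@B4, e@B1, f@B3}
  B2:  IN={a@B1, b@B4, e@B1, f@B3}  OUT={a@B1, b@B4, e@B2, f@B2}
  B3:  IN={a@B1, b@B4, e@B2, f@B2}  OUT={a@B1, b@B4, e@B2, f@B3}
  B4:  IN={a@B1, b@B4, e@B1, e@B2, f@B3}  OUT={a@B1, b@B4, e@B1, e@B2, f@B3}
  B5:  IN={a@B1, b@B4, e@B1, e@B2, f@B3}  OUT={a@B1, b@B4, d@B5, e@B1, e@B2, f@B3}
  B6:  IN={a@B1, b@B4, d@B5, e@B1, e@B2, f@B3}  OUT={a@B1, b@B4, d@B6, e@B1, e@B2, f@B3}
  B7:  IN={a@B1, b@B4, d@B6, e@B1, e@B2, f@B3}  OUT={a@B1, b@B7, d@B6, e@B7, f@B3}
  B8:  IN={a@B1, b@B7, d@B6, e@B7, f@B3}  OUT={a@B8, b@B7, d@B6, e@B7, f@B3}

Merge at B6: IN[B6] = OUT[B5] = {a@B1, b@B4, d@B5, e@B1, e@B2, f@B3}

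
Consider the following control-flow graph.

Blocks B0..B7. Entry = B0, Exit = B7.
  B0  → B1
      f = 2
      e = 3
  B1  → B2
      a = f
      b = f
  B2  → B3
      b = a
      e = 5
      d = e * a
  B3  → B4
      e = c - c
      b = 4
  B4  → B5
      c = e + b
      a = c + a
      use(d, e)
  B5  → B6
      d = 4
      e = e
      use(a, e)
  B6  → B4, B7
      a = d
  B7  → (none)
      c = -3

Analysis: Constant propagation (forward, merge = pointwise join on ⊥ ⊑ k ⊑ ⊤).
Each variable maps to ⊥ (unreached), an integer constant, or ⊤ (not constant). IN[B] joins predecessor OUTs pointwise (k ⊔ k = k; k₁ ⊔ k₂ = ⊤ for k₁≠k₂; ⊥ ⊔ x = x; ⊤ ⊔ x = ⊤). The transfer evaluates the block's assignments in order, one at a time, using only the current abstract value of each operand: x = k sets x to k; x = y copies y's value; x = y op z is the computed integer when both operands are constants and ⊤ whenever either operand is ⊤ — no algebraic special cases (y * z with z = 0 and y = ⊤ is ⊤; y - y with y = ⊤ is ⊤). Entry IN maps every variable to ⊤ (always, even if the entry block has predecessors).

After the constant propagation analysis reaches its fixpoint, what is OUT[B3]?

Answer: {a: 2, b: 4, c: ⊤, d: 10, e: ⊤, f: 2}

Working:
Converged values:
  B0:   IN=(all ⊤)   OUT={e:3, f:2; rest ⊤}
  B1:   IN={e:3, f:2; rest ⊤}   OUT={a:2, b:2, e:3, f:2; rest ⊤}
  B2:   IN={a:2, b:2, e:3, f:2; rest ⊤}   OUT={a:2, b:2, d:10, e:5, f:2; rest ⊤}
  B3:   IN={a:2, b:2, d:10, e:5, f:2; rest ⊤}   OUT={a:2, b:4, d:10, f:2; rest ⊤}
  B4:   IN={b:4, f:2; rest ⊤}   OUT={b:4, f:2; rest ⊤}
  B5:   IN={b:4, f:2; rest ⊤}   OUT={b:4, d:4, f:2; rest ⊤}
  B6:   IN={b:4, d:4, f:2; rest ⊤}   OUT={a:4, b:4, d:4, f:2; rest ⊤}
  B7:   IN={a:4, b:4, d:4, f:2; rest ⊤}   OUT={a:4, b:4, c:-3, d:4, f:2; rest ⊤}

Merge at B3: IN[B3] = OUT[B2] = {a: 2, b: 2, c: ⊤, d: 10, e: 5, f: 2}
Applying B3's transfer function to that IN value gives OUT[B3] (row B3 above).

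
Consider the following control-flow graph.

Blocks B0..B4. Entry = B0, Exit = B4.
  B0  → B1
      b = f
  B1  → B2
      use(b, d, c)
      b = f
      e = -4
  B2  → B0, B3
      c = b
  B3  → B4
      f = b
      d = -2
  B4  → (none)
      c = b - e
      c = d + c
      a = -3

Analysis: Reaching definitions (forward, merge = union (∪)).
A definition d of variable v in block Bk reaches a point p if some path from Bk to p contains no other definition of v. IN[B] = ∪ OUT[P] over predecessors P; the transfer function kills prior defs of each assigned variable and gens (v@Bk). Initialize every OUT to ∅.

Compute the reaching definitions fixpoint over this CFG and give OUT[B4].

Answer: {a@B4, b@B1, c@B4, d@B3, e@B1, f@B3}

Trace:
Converged values:
  B0:   IN={b@B1, c@B2, e@B1}   OUT={b@B0, c@B2, e@B1}
  B1:   IN={b@B0, c@B2, e@B1}   OUT={b@B1, c@B2, e@B1}
  B2:   IN={b@B1, c@B2, e@B1}   OUT={b@B1, c@B2, e@B1}
  B3:   IN={b@B1, c@B2, e@B1}   OUT={b@B1, c@B2, d@B3, e@B1, f@B3}
  B4:   IN={b@B1, c@B2, d@B3, e@B1, f@B3}   OUT={a@B4, b@B1, c@B4, d@B3, e@B1, f@B3}

Merge at B4: IN[B4] = OUT[B3] = {b@B1, c@B2, d@B3, e@B1, f@B3}
Applying B4's transfer function to that IN value gives OUT[B4] (row B4 above).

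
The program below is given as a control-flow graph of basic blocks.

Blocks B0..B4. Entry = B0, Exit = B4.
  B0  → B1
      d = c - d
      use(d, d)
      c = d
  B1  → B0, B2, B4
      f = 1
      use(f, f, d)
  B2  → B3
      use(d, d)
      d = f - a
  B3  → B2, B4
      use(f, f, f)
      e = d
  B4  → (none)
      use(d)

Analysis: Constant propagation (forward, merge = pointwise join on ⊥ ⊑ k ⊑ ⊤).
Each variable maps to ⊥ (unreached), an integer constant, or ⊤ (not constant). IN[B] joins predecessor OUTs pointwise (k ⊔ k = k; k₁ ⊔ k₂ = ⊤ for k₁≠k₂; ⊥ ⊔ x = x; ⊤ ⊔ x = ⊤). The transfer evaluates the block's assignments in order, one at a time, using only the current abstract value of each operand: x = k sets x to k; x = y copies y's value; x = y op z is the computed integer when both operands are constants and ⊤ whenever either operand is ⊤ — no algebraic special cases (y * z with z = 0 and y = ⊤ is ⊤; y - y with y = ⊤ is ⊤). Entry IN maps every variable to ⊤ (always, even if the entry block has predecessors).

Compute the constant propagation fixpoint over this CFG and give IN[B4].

Converged values:
  B0:  IN=(all ⊤)  OUT=(all ⊤)
  B1:  IN=(all ⊤)  OUT={f:1; rest ⊤}
  B2:  IN={f:1; rest ⊤}  OUT={f:1; rest ⊤}
  B3:  IN={f:1; rest ⊤}  OUT={f:1; rest ⊤}
  B4:  IN={f:1; rest ⊤}  OUT={f:1; rest ⊤}

Merge at B4: IN[B4] = OUT[B1] ⊔ OUT[B3] = {a: ⊤, b: ⊤, c: ⊤, d: ⊤, e: ⊤, f: 1}

Answer: {a: ⊤, b: ⊤, c: ⊤, d: ⊤, e: ⊤, f: 1}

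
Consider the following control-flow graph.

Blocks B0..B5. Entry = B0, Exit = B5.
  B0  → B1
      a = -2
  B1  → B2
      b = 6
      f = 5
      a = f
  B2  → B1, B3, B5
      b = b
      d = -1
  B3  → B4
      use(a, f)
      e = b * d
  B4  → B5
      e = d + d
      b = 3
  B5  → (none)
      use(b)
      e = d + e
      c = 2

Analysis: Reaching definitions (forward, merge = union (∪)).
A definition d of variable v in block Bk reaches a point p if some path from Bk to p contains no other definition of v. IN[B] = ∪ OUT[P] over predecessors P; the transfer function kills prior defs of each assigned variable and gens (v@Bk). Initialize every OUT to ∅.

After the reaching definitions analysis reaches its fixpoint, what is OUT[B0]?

Answer: {a@B0}

Trace:
Fixpoint table:
  B0: | IN={} | OUT={a@B0}
  B1: | IN={a@B0, a@B1, b@B2, d@B2, f@B1} | OUT={a@B1, b@B1, d@B2, f@B1}
  B2: | IN={a@B1, b@B1, d@B2, f@B1} | OUT={a@B1, b@B2, d@B2, f@B1}
  B3: | IN={a@B1, b@B2, d@B2, f@B1} | OUT={a@B1, b@B2, d@B2, e@B3, f@B1}
  B4: | IN={a@B1, b@B2, d@B2, e@B3, f@B1} | OUT={a@B1, b@B4, d@B2, e@B4, f@B1}
  B5: | IN={a@B1, b@B2, b@B4, d@B2, e@B4, f@B1} | OUT={a@B1, b@B2, b@B4, c@B5, d@B2, e@B5, f@B1}

B0 is the boundary node: IN[B0] = {}
Applying B0's transfer function to that IN value gives OUT[B0] (row B0 above).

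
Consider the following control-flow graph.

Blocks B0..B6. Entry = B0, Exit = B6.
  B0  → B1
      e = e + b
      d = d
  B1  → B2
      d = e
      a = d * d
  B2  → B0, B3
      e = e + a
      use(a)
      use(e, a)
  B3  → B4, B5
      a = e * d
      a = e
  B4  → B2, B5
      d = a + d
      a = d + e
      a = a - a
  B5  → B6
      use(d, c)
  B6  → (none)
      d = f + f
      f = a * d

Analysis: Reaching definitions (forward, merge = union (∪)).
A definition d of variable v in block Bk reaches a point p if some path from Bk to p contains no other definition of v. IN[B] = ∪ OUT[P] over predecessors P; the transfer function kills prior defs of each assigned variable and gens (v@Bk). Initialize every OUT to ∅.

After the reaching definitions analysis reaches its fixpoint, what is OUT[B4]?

Per-block solution:
  B0:  IN={a@B1, a@B4, d@B1, d@B4, e@B2}  OUT={a@B1, a@B4, d@B0, e@B0}
  B1:  IN={a@B1, a@B4, d@B0, e@B0}  OUT={a@B1, d@B1, e@B0}
  B2:  IN={a@B1, a@B4, d@B1, d@B4, e@B0, e@B2}  OUT={a@B1, a@B4, d@B1, d@B4, e@B2}
  B3:  IN={a@B1, a@B4, d@B1, d@B4, e@B2}  OUT={a@B3, d@B1, d@B4, e@B2}
  B4:  IN={a@B3, d@B1, d@B4, e@B2}  OUT={a@B4, d@B4, e@B2}
  B5:  IN={a@B3, a@B4, d@B1, d@B4, e@B2}  OUT={a@B3, a@B4, d@B1, d@B4, e@B2}
  B6:  IN={a@B3, a@B4, d@B1, d@B4, e@B2}  OUT={a@B3, a@B4, d@B6, e@B2, f@B6}

Merge at B4: IN[B4] = OUT[B3] = {a@B3, d@B1, d@B4, e@B2}
Applying B4's transfer function to that IN value gives OUT[B4] (row B4 above).

Answer: {a@B4, d@B4, e@B2}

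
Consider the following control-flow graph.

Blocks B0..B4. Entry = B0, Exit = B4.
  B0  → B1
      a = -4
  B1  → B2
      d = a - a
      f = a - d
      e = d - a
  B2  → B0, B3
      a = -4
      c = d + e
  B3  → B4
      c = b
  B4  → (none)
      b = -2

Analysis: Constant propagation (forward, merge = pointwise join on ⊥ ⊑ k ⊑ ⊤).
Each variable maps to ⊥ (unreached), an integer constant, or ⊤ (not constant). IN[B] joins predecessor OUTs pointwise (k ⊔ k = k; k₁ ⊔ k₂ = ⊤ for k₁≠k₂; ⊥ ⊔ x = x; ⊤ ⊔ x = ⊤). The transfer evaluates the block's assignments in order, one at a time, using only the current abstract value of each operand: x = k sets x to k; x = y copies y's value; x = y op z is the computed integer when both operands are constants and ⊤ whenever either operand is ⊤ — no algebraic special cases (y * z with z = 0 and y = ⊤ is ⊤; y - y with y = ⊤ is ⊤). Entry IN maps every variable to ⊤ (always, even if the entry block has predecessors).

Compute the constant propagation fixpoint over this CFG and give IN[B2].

Answer: {a: -4, b: ⊤, c: ⊤, d: 0, e: 4, f: -4}

Trace:
Converged values:
  B0:  IN=(all ⊤)  OUT={a:-4; rest ⊤}
  B1:  IN={a:-4; rest ⊤}  OUT={a:-4, d:0, e:4, f:-4; rest ⊤}
  B2:  IN={a:-4, d:0, e:4, f:-4; rest ⊤}  OUT={a:-4, c:4, d:0, e:4, f:-4; rest ⊤}
  B3:  IN={a:-4, c:4, d:0, e:4, f:-4; rest ⊤}  OUT={a:-4, d:0, e:4, f:-4; rest ⊤}
  B4:  IN={a:-4, d:0, e:4, f:-4; rest ⊤}  OUT={a:-4, b:-2, d:0, e:4, f:-4; rest ⊤}

Merge at B2: IN[B2] = OUT[B1] = {a: -4, b: ⊤, c: ⊤, d: 0, e: 4, f: -4}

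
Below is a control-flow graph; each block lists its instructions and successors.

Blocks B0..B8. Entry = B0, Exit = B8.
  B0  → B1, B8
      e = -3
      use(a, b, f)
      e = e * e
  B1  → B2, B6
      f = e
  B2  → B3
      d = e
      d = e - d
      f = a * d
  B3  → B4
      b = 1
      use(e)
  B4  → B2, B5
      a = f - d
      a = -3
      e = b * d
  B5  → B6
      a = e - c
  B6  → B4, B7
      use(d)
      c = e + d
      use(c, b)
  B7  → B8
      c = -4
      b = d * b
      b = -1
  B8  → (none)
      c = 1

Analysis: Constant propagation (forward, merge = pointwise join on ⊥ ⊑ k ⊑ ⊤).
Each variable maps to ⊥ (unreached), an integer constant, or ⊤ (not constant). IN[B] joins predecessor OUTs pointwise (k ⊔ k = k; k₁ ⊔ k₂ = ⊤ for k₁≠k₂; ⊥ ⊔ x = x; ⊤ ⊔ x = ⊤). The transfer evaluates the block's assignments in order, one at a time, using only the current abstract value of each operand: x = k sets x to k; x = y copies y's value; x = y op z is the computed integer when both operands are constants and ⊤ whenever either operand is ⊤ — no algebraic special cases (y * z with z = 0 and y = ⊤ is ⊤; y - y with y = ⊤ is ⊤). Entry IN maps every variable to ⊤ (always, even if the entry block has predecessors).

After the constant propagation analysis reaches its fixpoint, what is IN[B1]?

Per-block solution:
  B0:  IN=(all ⊤)  OUT={e:9; rest ⊤}
  B1:  IN={e:9; rest ⊤}  OUT={e:9, f:9; rest ⊤}
  B2:  IN=(all ⊤)  OUT=(all ⊤)
  B3:  IN=(all ⊤)  OUT={b:1; rest ⊤}
  B4:  IN=(all ⊤)  OUT={a:-3; rest ⊤}
  B5:  IN={a:-3; rest ⊤}  OUT=(all ⊤)
  B6:  IN=(all ⊤)  OUT=(all ⊤)
  B7:  IN=(all ⊤)  OUT={b:-1, c:-4; rest ⊤}
  B8:  IN=(all ⊤)  OUT={c:1; rest ⊤}

Merge at B1: IN[B1] = OUT[B0] = {a: ⊤, b: ⊤, c: ⊤, d: ⊤, e: 9, f: ⊤}

Answer: {a: ⊤, b: ⊤, c: ⊤, d: ⊤, e: 9, f: ⊤}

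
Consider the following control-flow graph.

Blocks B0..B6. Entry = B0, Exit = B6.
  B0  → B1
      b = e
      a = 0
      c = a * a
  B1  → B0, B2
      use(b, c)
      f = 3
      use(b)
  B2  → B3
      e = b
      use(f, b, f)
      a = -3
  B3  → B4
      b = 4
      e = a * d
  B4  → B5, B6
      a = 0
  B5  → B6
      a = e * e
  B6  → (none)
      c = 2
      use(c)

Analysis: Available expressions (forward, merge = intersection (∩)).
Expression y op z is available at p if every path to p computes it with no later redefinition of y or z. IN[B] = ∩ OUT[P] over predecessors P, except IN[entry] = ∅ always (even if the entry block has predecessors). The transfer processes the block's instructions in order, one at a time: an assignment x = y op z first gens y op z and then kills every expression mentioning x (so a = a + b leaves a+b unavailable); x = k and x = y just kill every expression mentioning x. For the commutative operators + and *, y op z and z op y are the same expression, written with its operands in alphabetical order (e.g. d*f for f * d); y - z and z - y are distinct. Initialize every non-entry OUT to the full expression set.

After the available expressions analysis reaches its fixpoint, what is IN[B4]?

Answer: {a*d}

Working:
Fixpoint table:
  B0:  IN={}  OUT={a*a}
  B1:  IN={a*a}  OUT={a*a}
  B2:  IN={a*a}  OUT={}
  B3:  IN={}  OUT={a*d}
  B4:  IN={a*d}  OUT={}
  B5:  IN={}  OUT={e*e}
  B6:  IN={}  OUT={}

Merge at B4: IN[B4] = OUT[B3] = {a*d}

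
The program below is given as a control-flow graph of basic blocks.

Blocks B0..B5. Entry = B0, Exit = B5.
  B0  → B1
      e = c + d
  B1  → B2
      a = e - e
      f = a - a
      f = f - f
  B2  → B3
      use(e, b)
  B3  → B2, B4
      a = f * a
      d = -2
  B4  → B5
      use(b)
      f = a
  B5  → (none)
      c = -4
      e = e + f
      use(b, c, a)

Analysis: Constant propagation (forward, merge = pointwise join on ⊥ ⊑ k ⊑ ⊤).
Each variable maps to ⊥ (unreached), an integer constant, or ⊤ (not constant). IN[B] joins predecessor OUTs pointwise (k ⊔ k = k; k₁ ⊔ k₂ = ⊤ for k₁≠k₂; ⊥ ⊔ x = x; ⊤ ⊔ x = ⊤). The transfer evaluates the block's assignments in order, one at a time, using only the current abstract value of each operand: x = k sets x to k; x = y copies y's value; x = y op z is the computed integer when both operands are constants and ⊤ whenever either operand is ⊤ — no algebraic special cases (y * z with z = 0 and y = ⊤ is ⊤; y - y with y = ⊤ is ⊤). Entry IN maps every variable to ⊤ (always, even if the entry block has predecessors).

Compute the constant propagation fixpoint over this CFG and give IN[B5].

Converged values:
  B0:   IN=(all ⊤)   OUT=(all ⊤)
  B1:   IN=(all ⊤)   OUT=(all ⊤)
  B2:   IN=(all ⊤)   OUT=(all ⊤)
  B3:   IN=(all ⊤)   OUT={d:-2; rest ⊤}
  B4:   IN={d:-2; rest ⊤}   OUT={d:-2; rest ⊤}
  B5:   IN={d:-2; rest ⊤}   OUT={c:-4, d:-2; rest ⊤}

Merge at B5: IN[B5] = OUT[B4] = {a: ⊤, b: ⊤, c: ⊤, d: -2, e: ⊤, f: ⊤}

Answer: {a: ⊤, b: ⊤, c: ⊤, d: -2, e: ⊤, f: ⊤}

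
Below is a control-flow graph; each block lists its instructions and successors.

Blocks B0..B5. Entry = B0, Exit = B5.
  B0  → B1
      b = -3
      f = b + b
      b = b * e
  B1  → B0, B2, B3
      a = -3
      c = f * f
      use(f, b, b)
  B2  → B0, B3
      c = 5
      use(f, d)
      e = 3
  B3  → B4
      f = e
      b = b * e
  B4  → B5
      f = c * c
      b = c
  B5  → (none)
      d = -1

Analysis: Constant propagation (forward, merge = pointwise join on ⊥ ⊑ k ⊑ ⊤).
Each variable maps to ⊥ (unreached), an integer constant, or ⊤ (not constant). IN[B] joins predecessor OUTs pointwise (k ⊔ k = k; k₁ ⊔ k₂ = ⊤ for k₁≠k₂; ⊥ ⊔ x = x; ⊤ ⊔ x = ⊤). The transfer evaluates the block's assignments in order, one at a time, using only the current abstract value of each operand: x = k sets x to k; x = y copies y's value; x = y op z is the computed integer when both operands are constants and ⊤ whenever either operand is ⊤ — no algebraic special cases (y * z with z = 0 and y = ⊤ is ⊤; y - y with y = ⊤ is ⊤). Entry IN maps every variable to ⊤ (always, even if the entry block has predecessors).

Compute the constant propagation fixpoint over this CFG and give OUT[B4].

Answer: {a: -3, b: ⊤, c: ⊤, d: ⊤, e: ⊤, f: ⊤}

Working:
Fixpoint table:
  B0:   IN=(all ⊤)   OUT={f:-6; rest ⊤}
  B1:   IN={f:-6; rest ⊤}   OUT={a:-3, c:36, f:-6; rest ⊤}
  B2:   IN={a:-3, c:36, f:-6; rest ⊤}   OUT={a:-3, c:5, e:3, f:-6; rest ⊤}
  B3:   IN={a:-3, f:-6; rest ⊤}   OUT={a:-3; rest ⊤}
  B4:   IN={a:-3; rest ⊤}   OUT={a:-3; rest ⊤}
  B5:   IN={a:-3; rest ⊤}   OUT={a:-3, d:-1; rest ⊤}

Merge at B4: IN[B4] = OUT[B3] = {a: -3, b: ⊤, c: ⊤, d: ⊤, e: ⊤, f: ⊤}
Applying B4's transfer function to that IN value gives OUT[B4] (row B4 above).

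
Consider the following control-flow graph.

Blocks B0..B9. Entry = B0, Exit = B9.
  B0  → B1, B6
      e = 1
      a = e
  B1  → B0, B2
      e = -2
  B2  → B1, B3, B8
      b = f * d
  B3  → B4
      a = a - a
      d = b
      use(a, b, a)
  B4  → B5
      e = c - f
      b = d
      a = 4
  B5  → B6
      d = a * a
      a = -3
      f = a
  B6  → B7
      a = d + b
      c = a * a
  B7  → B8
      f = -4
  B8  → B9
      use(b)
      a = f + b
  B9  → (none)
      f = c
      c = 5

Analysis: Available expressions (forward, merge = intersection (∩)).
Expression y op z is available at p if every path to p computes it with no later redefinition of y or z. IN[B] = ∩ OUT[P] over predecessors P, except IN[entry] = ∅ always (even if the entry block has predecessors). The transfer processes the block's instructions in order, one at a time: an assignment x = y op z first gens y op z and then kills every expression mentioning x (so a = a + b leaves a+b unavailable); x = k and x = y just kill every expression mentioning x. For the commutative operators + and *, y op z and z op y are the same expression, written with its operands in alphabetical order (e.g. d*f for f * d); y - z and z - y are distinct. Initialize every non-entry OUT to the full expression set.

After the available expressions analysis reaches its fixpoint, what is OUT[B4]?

Converged values:
  B0:  IN={}  OUT={}
  B1:  IN={}  OUT={}
  B2:  IN={}  OUT={d*f}
  B3:  IN={d*f}  OUT={}
  B4:  IN={}  OUT={c-f}
  B5:  IN={c-f}  OUT={}
  B6:  IN={}  OUT={a*a, b+d}
  B7:  IN={a*a, b+d}  OUT={a*a, b+d}
  B8:  IN={}  OUT={b+f}
  B9:  IN={b+f}  OUT={}

Merge at B4: IN[B4] = OUT[B3] = {}
Applying B4's transfer function to that IN value gives OUT[B4] (row B4 above).

Answer: {c-f}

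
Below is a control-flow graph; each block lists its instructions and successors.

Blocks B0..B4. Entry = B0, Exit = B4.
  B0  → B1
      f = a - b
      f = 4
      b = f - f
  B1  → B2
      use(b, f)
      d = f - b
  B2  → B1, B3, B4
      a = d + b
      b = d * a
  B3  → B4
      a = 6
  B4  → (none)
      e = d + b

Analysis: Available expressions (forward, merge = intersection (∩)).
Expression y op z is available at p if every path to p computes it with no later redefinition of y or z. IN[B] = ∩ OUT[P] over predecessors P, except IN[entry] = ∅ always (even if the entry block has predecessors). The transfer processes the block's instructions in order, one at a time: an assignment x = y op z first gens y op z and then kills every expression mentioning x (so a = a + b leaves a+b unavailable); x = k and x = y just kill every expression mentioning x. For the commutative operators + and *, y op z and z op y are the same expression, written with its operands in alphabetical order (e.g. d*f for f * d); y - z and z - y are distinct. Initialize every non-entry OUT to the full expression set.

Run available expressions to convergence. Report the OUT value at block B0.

Answer: {f-f}

Derivation:
Fixpoint table:
  B0:  IN={}  OUT={f-f}
  B1:  IN={f-f}  OUT={f-b, f-f}
  B2:  IN={f-b, f-f}  OUT={a*d, f-f}
  B3:  IN={a*d, f-f}  OUT={f-f}
  B4:  IN={f-f}  OUT={b+d, f-f}

B0 is the boundary node: IN[B0] = {}
Applying B0's transfer function to that IN value gives OUT[B0] (row B0 above).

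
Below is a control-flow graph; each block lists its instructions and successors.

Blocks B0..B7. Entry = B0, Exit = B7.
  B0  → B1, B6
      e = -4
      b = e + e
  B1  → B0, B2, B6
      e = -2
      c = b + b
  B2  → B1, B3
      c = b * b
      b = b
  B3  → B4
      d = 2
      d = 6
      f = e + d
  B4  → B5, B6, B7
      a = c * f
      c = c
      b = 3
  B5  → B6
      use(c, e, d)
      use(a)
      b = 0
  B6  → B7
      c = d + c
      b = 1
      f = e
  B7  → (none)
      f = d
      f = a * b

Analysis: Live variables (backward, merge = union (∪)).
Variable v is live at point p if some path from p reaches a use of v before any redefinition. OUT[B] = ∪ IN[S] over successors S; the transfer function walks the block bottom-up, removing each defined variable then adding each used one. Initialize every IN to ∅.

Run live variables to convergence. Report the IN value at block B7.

Answer: {a, b, d}

Trace:
Per-block solution:
  B0:  IN={a, c, d}  OUT={a, b, c, d, e}
  B1:  IN={a, b, d}  OUT={a, b, c, d, e}
  B2:  IN={a, b, d, e}  OUT={a, b, c, d, e}
  B3:  IN={c, e}  OUT={c, d, e, f}
  B4:  IN={c, d, e, f}  OUT={a, b, c, d, e}
  B5:  IN={a, c, d, e}  OUT={a, c, d, e}
  B6:  IN={a, c, d, e}  OUT={a, b, d}
  B7:  IN={a, b, d}  OUT={}

B7 is the boundary node: OUT[B7] = {}
Applying B7's transfer function to that OUT value gives IN[B7] (row B7 above).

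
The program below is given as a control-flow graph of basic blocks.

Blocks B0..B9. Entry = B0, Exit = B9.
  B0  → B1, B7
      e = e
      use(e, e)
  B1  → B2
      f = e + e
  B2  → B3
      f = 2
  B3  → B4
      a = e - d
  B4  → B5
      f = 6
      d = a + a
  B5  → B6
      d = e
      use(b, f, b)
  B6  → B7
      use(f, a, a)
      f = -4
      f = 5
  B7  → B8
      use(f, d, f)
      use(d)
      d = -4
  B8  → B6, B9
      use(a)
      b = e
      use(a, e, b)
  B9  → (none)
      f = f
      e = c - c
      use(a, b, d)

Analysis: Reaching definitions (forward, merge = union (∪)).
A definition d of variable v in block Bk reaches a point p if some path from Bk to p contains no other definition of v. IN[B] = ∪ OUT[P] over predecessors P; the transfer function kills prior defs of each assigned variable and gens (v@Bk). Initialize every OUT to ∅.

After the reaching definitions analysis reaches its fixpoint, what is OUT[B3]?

Per-block solution:
  B0: | IN={} | OUT={e@B0}
  B1: | IN={e@B0} | OUT={e@B0, f@B1}
  B2: | IN={e@B0, f@B1} | OUT={e@B0, f@B2}
  B3: | IN={e@B0, f@B2} | OUT={a@B3, e@B0, f@B2}
  B4: | IN={a@B3, e@B0, f@B2} | OUT={a@B3, d@B4, e@B0, f@B4}
  B5: | IN={a@B3, d@B4, e@B0, f@B4} | OUT={a@B3, d@B5, e@B0, f@B4}
  B6: | IN={a@B3, b@B8, d@B5, d@B7, e@B0, f@B4, f@B6} | OUT={a@B3, b@B8, d@B5, d@B7, e@B0, f@B6}
  B7: | IN={a@B3, b@B8, d@B5, d@B7, e@B0, f@B6} | OUT={a@B3, b@B8, d@B7, e@B0, f@B6}
  B8: | IN={a@B3, b@B8, d@B7, e@B0, f@B6} | OUT={a@B3, b@B8, d@B7, e@B0, f@B6}
  B9: | IN={a@B3, b@B8, d@B7, e@B0, f@B6} | OUT={a@B3, b@B8, d@B7, e@B9, f@B9}

Merge at B3: IN[B3] = OUT[B2] = {e@B0, f@B2}
Applying B3's transfer function to that IN value gives OUT[B3] (row B3 above).

Answer: {a@B3, e@B0, f@B2}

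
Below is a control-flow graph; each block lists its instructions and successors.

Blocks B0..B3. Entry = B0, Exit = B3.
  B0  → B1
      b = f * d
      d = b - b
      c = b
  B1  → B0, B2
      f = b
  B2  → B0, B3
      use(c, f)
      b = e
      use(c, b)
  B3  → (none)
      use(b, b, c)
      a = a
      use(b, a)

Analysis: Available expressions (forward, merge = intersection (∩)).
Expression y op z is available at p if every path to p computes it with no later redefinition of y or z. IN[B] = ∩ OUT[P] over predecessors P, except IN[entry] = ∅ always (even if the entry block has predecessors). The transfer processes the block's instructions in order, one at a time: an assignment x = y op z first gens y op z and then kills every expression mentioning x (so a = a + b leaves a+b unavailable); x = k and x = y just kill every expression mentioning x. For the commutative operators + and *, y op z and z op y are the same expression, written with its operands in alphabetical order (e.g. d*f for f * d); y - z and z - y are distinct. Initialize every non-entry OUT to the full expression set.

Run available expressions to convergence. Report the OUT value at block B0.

Answer: {b-b}

Derivation:
Fixpoint table:
  B0:   IN={}   OUT={b-b}
  B1:   IN={b-b}   OUT={b-b}
  B2:   IN={b-b}   OUT={}
  B3:   IN={}   OUT={}

Merge at B0 (entry node, so the boundary value {} is joined with the incoming edge(s)): IN[B0] = {} ∩ OUT[B1] ∩ OUT[B2] = {}
Applying B0's transfer function to that IN value gives OUT[B0] (row B0 above).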